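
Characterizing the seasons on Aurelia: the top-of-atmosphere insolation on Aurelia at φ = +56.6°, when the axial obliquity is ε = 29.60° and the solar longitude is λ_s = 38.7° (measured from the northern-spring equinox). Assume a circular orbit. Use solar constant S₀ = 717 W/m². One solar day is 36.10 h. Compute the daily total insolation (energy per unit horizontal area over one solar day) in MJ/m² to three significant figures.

Solar declination: sin δ = sin ε · sin λ_s = sin 29.60° × sin 38.7° = 0.30883, so δ = +17.989°.
cos H₀ = −tan(+56.6°) tan(+17.989°) = -0.4924, H₀ = 2.0857 rad.
Bracket: H₀ sin φ sin δ + cos φ cos δ sin H₀ = 2.0857×0.83485×0.30883 + 0.55048×0.95112×0.87034 = 0.537749 + 0.455686 = 0.993435.
Q̄ = (S₀/π) × [bracket] = (717/π) × 0.993435 = 226.73 W/m².
Daily total = Q̄ × 36.10 h × 3600 s/h = 226.73 × 36.10 × 3600 / 10⁶ = 29.47 MJ/m².

29.5 MJ/m²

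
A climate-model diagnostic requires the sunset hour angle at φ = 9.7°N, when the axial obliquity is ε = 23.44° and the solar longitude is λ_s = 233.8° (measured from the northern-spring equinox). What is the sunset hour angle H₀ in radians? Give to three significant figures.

Solar declination: sin δ = sin ε · sin λ_s = sin 23.44° × sin 233.8° = -0.32100, so δ = -18.723°.
cos H₀ = −tan φ · tan δ = −tan(+9.7°) × tan(-18.723°) = 0.0579, so H₀ = 1.5128 rad = 86.68°.

H₀ = 1.51 rad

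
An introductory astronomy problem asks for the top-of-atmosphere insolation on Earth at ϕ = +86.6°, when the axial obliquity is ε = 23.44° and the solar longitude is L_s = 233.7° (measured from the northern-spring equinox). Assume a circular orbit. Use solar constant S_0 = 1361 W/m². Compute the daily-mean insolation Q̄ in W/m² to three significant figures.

Solar declination: sin δ = sin ε · sin L_s = sin 23.44° × sin 233.7° = -0.32059, so δ = -18.699°.
cos h₀ = −tan(+86.6°) tan(-18.699°) = 5.6968 ≥ 1 ⇒ polar night, h₀ = 0 and Q̄ = 0.

Q̄ ≈ 0.00 W/m²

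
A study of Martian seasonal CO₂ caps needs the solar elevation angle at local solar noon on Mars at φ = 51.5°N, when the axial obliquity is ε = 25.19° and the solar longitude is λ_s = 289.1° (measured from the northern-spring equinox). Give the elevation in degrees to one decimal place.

14.8°

Solar declination: sin δ = sin ε · sin λ_s = sin 25.19° × sin 289.1° = -0.40219, so δ = -23.715°.
At local noon the hour angle is zero, so the zenith angle equals |φ − δ| = |+51.5° − (-23.715°)| = 75.215°.
Elevation = 90° − 75.215° = 14.8°.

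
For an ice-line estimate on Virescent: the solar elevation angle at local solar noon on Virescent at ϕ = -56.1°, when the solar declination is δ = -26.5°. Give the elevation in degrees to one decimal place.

At local noon the hour angle is zero, so the zenith angle equals |ϕ − δ| = |-56.1° − (-26.500°)| = 29.600°.
Elevation = 90° − 29.600° = 60.4°.

60.4°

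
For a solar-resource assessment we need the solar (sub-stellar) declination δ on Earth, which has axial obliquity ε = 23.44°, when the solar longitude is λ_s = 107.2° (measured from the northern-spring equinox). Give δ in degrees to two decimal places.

δ = +22.33°

sin δ = sin ε · sin λ_s = sin 23.44° × sin 107.2° = 0.379999.
δ = arcsin(0.379999) = +22.33°.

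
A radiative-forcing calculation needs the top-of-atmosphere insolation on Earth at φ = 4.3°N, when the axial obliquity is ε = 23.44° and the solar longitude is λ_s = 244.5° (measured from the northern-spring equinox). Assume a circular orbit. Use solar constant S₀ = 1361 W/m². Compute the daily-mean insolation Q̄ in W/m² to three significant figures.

Solar declination: sin δ = sin ε · sin λ_s = sin 23.44° × sin 244.5° = -0.35904, so δ = -21.041°.
cos H₀ = −tan(+4.3°) tan(-21.041°) = 0.0289, H₀ = 1.5419 rad.
Bracket: H₀ sin φ sin δ + cos φ cos δ sin H₀ = 1.5419×0.07498×-0.35904 + 0.99719×0.93332×0.99958 = -0.041509 + 0.930306 = 0.888797.
Q̄ = (S₀/π) × [bracket] = (1361/π) × 0.888797 = 385.0 W/m².

Q̄ ≈ 385 W/m²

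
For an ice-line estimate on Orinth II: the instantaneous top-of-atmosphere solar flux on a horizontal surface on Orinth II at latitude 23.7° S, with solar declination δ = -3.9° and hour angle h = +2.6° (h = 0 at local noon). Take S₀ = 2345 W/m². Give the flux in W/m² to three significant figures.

2.20e+03 W/m²

cos θ_z = sin φ sin δ + cos φ cos δ cos h = 0.027339 + 0.912602 = 0.939941.
Flux = S₀ · cos θ_z = 2345 × 0.939941 = 2204 W/m².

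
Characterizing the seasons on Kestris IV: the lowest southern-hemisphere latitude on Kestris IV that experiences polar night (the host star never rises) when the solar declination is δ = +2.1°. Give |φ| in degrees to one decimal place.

Polar night requires cos H₀ = −tan φ tan δ ≥ 1, i.e. tan φ tan δ ≤ −1.
The boundary is |tan φ| · |tan δ| = 1, so |φ| = 90° − |δ| = 90° − 2.1° = 87.9° in the southern hemisphere.

|φ| = 87.9°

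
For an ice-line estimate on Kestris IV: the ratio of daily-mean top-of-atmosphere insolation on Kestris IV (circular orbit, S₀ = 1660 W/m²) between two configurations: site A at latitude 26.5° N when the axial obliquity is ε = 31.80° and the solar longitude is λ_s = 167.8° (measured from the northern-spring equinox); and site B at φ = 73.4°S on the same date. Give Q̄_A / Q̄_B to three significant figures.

Q̄_A / Q̄_B ≈ 7.09

— Configuration A (φ=+26.5°):
Solar declination: sin δ = sin ε · sin λ_s = sin 31.80° × sin 167.8° = 0.11136, so δ = +6.394°.
cos H₀ = −tan(+26.5°) tan(+6.394°) = -0.0559, H₀ = 1.6267 rad.
Bracket: H₀ sin φ sin δ + cos φ cos δ sin H₀ = 1.6267×0.44620×0.11136 + 0.89493×0.99378×0.99844 = 0.080829 + 0.887976 = 0.968805.
Q̄ = (S₀/π) × [bracket] = (1660/π) × 0.968805 = 511.91 W/m².
— Configuration B (φ=-73.4°):
cos H₀ = −tan(-73.4°) tan(+6.394°) = 0.3759, H₀ = 1.1854 rad.
Bracket: H₀ sin φ sin δ + cos φ cos δ sin H₀ = 1.1854×-0.95832×0.11136 + 0.28569×0.99378×0.92667 = -0.126504 + 0.263094 = 0.136590.
Q̄ = (S₀/π) × [bracket] = (1660/π) × 0.136590 = 72.173 W/m².
Ratio Q̄_A / Q̄_B = 511.91 / 72.173 = 7.093.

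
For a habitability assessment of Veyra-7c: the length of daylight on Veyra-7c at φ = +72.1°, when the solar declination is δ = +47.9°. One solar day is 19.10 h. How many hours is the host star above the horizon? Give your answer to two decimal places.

Sunrise equation: cos H₀ = −tan φ · tan δ = -3.4265 ≤ −1, so the host star never sets (polar day) and H₀ = π.
Daylight = 2H₀/(2π) × 19.10 h = (3.1416/π) × 19.10 = 19.10 h.

19.10 h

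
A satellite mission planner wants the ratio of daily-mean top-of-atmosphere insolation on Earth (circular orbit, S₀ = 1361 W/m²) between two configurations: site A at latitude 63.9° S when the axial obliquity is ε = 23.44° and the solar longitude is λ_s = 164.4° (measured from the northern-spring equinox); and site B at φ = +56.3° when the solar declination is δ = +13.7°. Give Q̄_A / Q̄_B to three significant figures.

Q̄_A / Q̄_B ≈ 0.336

— Configuration A (φ=-63.9°):
Solar declination: sin δ = sin ε · sin λ_s = sin 23.44° × sin 164.4° = 0.10697, so δ = +6.141°.
cos H₀ = −tan(-63.9°) tan(+6.141°) = 0.2196, H₀ = 1.3494 rad.
Bracket: H₀ sin φ sin δ + cos φ cos δ sin H₀ = 1.3494×-0.89803×0.10697 + 0.43994×0.99426×0.97559 = -0.129626 + 0.426737 = 0.297111.
Q̄ = (S₀/π) × [bracket] = (1361/π) × 0.297111 = 128.71 W/m².
— Configuration B (φ=+56.3°):
cos H₀ = −tan(+56.3°) tan(+13.700°) = -0.3655, H₀ = 1.9450 rad.
Bracket: H₀ sin φ sin δ + cos φ cos δ sin H₀ = 1.9450×0.83195×0.23684 + 0.55484×0.97155×0.93080 = 0.383241 + 0.501752 = 0.884993.
Q̄ = (S₀/π) × [bracket] = (1361/π) × 0.884993 = 383.40 W/m².
Ratio Q̄_A / Q̄_B = 128.71 / 383.40 = 0.3357.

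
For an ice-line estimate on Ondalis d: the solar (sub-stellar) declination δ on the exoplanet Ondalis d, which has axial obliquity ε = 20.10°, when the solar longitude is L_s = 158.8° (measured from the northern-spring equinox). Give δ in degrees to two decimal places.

sin δ = sin ε · sin L_s = sin 20.10° × sin 158.8° = 0.124276.
δ = arcsin(0.124276) = +7.14°.

δ = +7.14°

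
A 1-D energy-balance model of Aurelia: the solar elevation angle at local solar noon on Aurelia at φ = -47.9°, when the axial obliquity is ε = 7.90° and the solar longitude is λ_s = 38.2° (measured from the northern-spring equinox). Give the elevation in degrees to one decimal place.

37.2°

Solar declination: sin δ = sin ε · sin λ_s = sin 7.90° × sin 38.2° = 0.08500, so δ = +4.876°.
At local noon the hour angle is zero, so the zenith angle equals |φ − δ| = |-47.9° − (+4.876°)| = 52.776°.
Elevation = 90° − 52.776° = 37.2°.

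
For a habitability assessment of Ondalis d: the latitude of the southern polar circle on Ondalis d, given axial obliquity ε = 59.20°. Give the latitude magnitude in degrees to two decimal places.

30.80°

The polar circle is the lowest latitude that experiences at least one full rotation of continuous darkness at the northern-summer solstice; it lies at |ϕ| = 90° − ε = 90° − 59.20° = 30.80°.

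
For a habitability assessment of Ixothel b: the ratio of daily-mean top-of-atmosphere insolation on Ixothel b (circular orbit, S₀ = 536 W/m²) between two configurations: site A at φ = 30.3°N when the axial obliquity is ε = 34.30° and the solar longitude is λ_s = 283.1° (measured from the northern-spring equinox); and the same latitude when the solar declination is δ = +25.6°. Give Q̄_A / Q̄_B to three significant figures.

— Configuration A (φ=+30.3°):
Solar declination: sin δ = sin ε · sin λ_s = sin 34.30° × sin 283.1° = -0.54886, so δ = -33.289°.
cos H₀ = −tan(+30.3°) tan(-33.289°) = 0.3837, H₀ = 1.1770 rad.
Bracket: H₀ sin φ sin δ + cos φ cos δ sin H₀ = 1.1770×0.50453×-0.54886 + 0.86340×0.83591×0.92346 = -0.325931 + 0.666484 = 0.340553.
Q̄ = (S₀/π) × [bracket] = (536/π) × 0.340553 = 58.103 W/m².
— Configuration B (φ=+30.3°):
cos H₀ = −tan(+30.3°) tan(+25.600°) = -0.2800, H₀ = 1.8546 rad.
Bracket: H₀ sin φ sin δ + cos φ cos δ sin H₀ = 1.8546×0.50453×0.43209 + 0.86340×0.90183×0.96001 = 0.404307 + 0.747502 = 1.151809.
Q̄ = (S₀/π) × [bracket] = (536/π) × 1.151809 = 196.51 W/m².
Ratio Q̄_A / Q̄_B = 58.103 / 196.51 = 0.2957.

Q̄_A / Q̄_B ≈ 0.296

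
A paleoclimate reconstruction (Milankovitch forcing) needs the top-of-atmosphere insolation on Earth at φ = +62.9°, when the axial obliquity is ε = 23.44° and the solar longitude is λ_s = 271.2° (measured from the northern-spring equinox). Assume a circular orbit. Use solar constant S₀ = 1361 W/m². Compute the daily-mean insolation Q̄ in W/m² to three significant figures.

Solar declination: sin δ = sin ε · sin λ_s = sin 23.44° × sin 271.2° = -0.39770, so δ = -23.435°.
cos H₀ = −tan(+62.9°) tan(-23.435°) = 0.8470, H₀ = 0.5604 rad.
Bracket: H₀ sin φ sin δ + cos φ cos δ sin H₀ = 0.5604×0.89021×-0.39770 + 0.45554×0.91751×0.53152 = -0.198402 + 0.222155 = 0.023753.
Q̄ = (S₀/π) × [bracket] = (1361/π) × 0.023753 = 10.29 W/m².

Q̄ ≈ 10.3 W/m²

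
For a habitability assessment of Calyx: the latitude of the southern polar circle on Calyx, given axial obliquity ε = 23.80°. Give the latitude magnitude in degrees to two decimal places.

66.20°

The polar circle is the lowest latitude that experiences at least one full rotation of continuous darkness at the northern-summer solstice; it lies at |φ| = 90° − ε = 90° − 23.80° = 66.20°.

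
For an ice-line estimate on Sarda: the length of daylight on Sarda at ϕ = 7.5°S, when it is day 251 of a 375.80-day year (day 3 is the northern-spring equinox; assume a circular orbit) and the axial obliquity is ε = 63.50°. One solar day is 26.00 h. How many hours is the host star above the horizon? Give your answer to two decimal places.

14.26 h

Solar longitude: L_s = 360° × (251 − 3)/375.80 = 237.573°.
sin δ = sin 63.50° × sin 237.573° = -0.75539, so δ = -49.060°.
cos h₀ = −tan ϕ · tan δ = −tan(-7.5°) × tan(-49.060°) = -0.1518, so h₀ = 1.7232 rad = 98.73°.
Daylight = 2h₀/(2π) × 26.00 h = (1.7232/π) × 26.00 = 14.26 h.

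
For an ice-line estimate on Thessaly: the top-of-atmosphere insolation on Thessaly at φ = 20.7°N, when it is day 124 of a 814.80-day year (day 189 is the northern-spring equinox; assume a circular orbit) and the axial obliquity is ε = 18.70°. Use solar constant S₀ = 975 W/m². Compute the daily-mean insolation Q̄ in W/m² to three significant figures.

Solar longitude: λ_s = 360° × (124 − 189)/814.80 = -28.719°, i.e. -28.719° + 360° = 331.281°.
sin δ = sin 18.70° × sin 331.281° = -0.15406, so δ = -8.862°.
cos H₀ = −tan(+20.7°) tan(-8.862°) = 0.0589, H₀ = 1.5118 rad.
Bracket: H₀ sin φ sin δ + cos φ cos δ sin H₀ = 1.5118×0.35347×-0.15406 + 0.93544×0.98806×0.99826 = -0.082326 + 0.922663 = 0.840337.
Q̄ = (S₀/π) × [bracket] = (975/π) × 0.840337 = 260.8 W/m².

Q̄ ≈ 261 W/m²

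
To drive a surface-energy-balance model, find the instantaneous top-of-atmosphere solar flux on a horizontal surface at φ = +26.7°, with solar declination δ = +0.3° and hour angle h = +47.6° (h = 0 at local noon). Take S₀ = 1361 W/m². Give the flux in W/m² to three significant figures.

cos θ_z = sin φ sin δ + cos φ cos δ cos h = 0.002353 + 0.602394 = 0.604747.
Flux = S₀ · cos θ_z = 1361 × 0.604747 = 823.1 W/m².

823 W/m²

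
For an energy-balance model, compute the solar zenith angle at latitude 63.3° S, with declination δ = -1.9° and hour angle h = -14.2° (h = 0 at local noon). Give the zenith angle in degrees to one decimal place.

cos θ_z = sin ϕ sin δ + cos ϕ cos δ cos h = 0.029620 + 0.435351 = 0.464971.
θ_z = arccos(0.464971) = 62.3°.

θ_z = 62.3°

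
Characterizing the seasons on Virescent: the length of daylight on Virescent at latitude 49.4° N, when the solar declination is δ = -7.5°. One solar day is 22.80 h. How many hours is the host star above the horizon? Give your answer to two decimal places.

10.28 h

cos H₀ = −tan φ · tan δ = −tan(+49.4°) × tan(-7.500°) = 0.1536, so H₀ = 1.4166 rad = 81.16°.
Daylight = 2H₀/(2π) × 22.80 h = (1.4166/π) × 22.80 = 10.28 h.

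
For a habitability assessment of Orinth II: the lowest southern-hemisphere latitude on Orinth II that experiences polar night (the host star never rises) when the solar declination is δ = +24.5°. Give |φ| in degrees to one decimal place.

|φ| = 65.5°

Polar night requires cos H₀ = −tan φ tan δ ≥ 1, i.e. tan φ tan δ ≤ −1.
The boundary is |tan φ| · |tan δ| = 1, so |φ| = 90° − |δ| = 90° − 24.5° = 65.5° in the southern hemisphere.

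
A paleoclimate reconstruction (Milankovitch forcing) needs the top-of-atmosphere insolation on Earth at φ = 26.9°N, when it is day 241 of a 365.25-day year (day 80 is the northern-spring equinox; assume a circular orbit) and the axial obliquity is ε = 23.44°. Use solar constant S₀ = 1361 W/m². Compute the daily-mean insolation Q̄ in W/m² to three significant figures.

Solar longitude: λ_s = 360° × (241 − 80)/365.25 = 158.686°.
sin δ = sin 23.44° × sin 158.686° = 0.14459, so δ = +8.313°.
cos H₀ = −tan(+26.9°) tan(+8.313°) = -0.0741, H₀ = 1.6450 rad.
Bracket: H₀ sin φ sin δ + cos φ cos δ sin H₀ = 1.6450×0.45243×0.14459 + 0.89180×0.98949×0.99725 = 0.107611 + 0.880001 = 0.987612.
Q̄ = (S₀/π) × [bracket] = (1361/π) × 0.987612 = 427.9 W/m².

Q̄ ≈ 428 W/m²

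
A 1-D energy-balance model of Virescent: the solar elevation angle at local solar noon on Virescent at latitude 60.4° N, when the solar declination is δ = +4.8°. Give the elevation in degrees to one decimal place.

34.4°

At local noon the hour angle is zero, so the zenith angle equals |φ − δ| = |+60.4° − (+4.800°)| = 55.600°.
Elevation = 90° − 55.600° = 34.4°.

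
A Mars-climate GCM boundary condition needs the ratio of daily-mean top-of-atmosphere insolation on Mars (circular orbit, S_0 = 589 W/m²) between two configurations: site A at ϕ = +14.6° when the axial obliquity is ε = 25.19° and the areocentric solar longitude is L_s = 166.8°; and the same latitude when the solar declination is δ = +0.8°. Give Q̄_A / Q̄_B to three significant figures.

Q̄_A / Q̄_B ≈ 1.03

— Configuration A (ϕ=+14.6°):
sin δ = sin 25.19° × sin 166.8° = 0.09719, so δ = +5.577°.
cos h₀ = −tan(+14.6°) tan(+5.577°) = -0.0254, h₀ = 1.5962 rad.
Bracket: h₀ sin ϕ sin δ + cos ϕ cos δ sin h₀ = 1.5962×0.25207×0.09719 + 0.96771×0.99527×0.99968 = 0.039105 + 0.962825 = 1.001930.
Q̄ = (S_0/π) × [bracket] = (589/π) × 1.001930 = 187.85 W/m².
— Configuration B (ϕ=+14.6°):
cos h₀ = −tan(+14.6°) tan(+0.800°) = -0.0036, h₀ = 1.5744 rad.
Bracket: h₀ sin ϕ sin δ + cos ϕ cos δ sin h₀ = 1.5744×0.25207×0.01396 + 0.96771×0.99990×0.99999 = 0.005540 + 0.967604 = 0.973144.
Q̄ = (S_0/π) × [bracket] = (589/π) × 0.973144 = 182.45 W/m².
Ratio Q̄_A / Q̄_B = 187.85 / 182.45 = 1.030.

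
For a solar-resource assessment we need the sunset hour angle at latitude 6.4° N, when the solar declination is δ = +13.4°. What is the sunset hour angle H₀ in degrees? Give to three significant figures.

H₀ = 91.5°

cos H₀ = −tan φ · tan δ = −tan(+6.4°) × tan(+13.400°) = -0.0267, so H₀ = 1.5975 rad = 91.53°.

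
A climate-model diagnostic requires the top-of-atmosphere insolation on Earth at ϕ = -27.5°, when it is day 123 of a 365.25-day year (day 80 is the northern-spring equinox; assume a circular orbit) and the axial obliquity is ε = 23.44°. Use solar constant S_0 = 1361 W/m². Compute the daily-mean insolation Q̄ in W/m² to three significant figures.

Q̄ ≈ 290 W/m²

Solar longitude: L_s = 360° × (123 − 80)/365.25 = 42.382°.
sin δ = sin 23.44° × sin 42.382° = 0.26814, so δ = +15.553°.
cos h₀ = −tan(-27.5°) tan(+15.553°) = 0.1449, h₀ = 1.4254 rad.
Bracket: h₀ sin ϕ sin δ + cos ϕ cos δ sin h₀ = 1.4254×-0.46175×0.26814 + 0.88701×0.96338×0.98945 = -0.176484 + 0.845512 = 0.669028.
Q̄ = (S_0/π) × [bracket] = (1361/π) × 0.669028 = 289.8 W/m².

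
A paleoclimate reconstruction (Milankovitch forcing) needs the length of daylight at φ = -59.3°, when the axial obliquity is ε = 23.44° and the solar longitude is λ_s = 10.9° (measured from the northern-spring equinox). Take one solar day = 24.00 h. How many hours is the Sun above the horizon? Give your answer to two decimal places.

Solar declination: sin δ = sin ε · sin λ_s = sin 23.44° × sin 10.9° = 0.07522, so δ = +4.314°.
cos H₀ = −tan φ · tan δ = −tan(-59.3°) × tan(+4.314°) = 0.1270, so H₀ = 1.4434 rad = 82.70°.
Daylight = 2H₀/(2π) × 24.00 h = (1.4434/π) × 24.00 = 11.03 h.

11.03 h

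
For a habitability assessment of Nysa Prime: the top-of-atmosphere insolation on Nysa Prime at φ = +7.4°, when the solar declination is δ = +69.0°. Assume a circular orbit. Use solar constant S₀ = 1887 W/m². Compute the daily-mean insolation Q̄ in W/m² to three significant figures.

Q̄ ≈ 339 W/m²

cos H₀ = −tan(+7.4°) tan(+69.000°) = -0.3383, H₀ = 1.9160 rad.
Bracket: H₀ sin φ sin δ + cos φ cos δ sin H₀ = 1.9160×0.12880×0.93358 + 0.99167×0.35837×0.94102 = 0.230390 + 0.334424 = 0.564814.
Q̄ = (S₀/π) × [bracket] = (1887/π) × 0.564814 = 339.3 W/m².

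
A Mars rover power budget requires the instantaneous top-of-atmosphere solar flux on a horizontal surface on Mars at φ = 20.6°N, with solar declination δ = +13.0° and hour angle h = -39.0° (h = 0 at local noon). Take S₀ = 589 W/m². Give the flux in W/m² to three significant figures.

464 W/m²

cos θ_z = sin φ sin δ + cos φ cos δ cos h = 0.079147 + 0.708810 = 0.787957.
Flux = S₀ · cos θ_z = 589 × 0.787957 = 464.1 W/m².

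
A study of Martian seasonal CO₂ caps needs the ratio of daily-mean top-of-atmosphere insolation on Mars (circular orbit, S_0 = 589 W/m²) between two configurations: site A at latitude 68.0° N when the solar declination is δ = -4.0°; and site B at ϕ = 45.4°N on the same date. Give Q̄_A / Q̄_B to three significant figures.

Q̄_A / Q̄_B ≈ 0.445

— Configuration A (ϕ=+68.0°):
cos h₀ = −tan(+68.0°) tan(-4.000°) = 0.1731, h₀ = 1.3968 rad.
Bracket: h₀ sin ϕ sin δ + cos ϕ cos δ sin h₀ = 1.3968×0.92718×-0.06976 + 0.37461×0.99756×0.98491 = -0.090345 + 0.368057 = 0.277712.
Q̄ = (S_0/π) × [bracket] = (589/π) × 0.277712 = 52.067 W/m².
— Configuration B (ϕ=+45.4°):
cos h₀ = −tan(+45.4°) tan(-4.000°) = 0.0709, h₀ = 1.4998 rad.
Bracket: h₀ sin ϕ sin δ + cos ϕ cos δ sin h₀ = 1.4998×0.71203×-0.06976 + 0.70215×0.99756×0.99748 = -0.074497 + 0.698672 = 0.624175.
Q̄ = (S_0/π) × [bracket] = (589/π) × 0.624175 = 117.02 W/m².
Ratio Q̄_A / Q̄_B = 52.067 / 117.02 = 0.4449.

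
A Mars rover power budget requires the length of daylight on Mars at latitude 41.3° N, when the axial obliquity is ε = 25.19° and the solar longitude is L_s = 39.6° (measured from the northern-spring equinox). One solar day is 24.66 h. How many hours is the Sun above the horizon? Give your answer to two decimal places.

Solar declination: sin δ = sin ε · sin L_s = sin 25.19° × sin 39.6° = 0.27130, so δ = +15.742°.
cos h₀ = −tan ϕ · tan δ = −tan(+41.3°) × tan(+15.742°) = -0.2476, so h₀ = 1.8210 rad = 104.34°.
Daylight = 2h₀/(2π) × 24.66 h = (1.8210/π) × 24.66 = 14.29 h.

14.29 h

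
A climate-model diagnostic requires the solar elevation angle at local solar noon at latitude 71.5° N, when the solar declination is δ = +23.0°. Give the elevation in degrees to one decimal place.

At local noon the hour angle is zero, so the zenith angle equals |φ − δ| = |+71.5° − (+23.000°)| = 48.500°.
Elevation = 90° − 48.500° = 41.5°.

41.5°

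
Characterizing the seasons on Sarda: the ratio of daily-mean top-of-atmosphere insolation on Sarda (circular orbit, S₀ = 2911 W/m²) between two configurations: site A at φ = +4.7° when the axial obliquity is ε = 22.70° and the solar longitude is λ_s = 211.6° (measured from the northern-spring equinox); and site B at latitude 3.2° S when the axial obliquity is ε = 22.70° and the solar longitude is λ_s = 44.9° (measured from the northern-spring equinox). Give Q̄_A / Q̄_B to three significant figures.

Q̄_A / Q̄_B ≈ 1.01

— Configuration A (φ=+4.7°):
Solar declination: sin δ = sin ε · sin λ_s = sin 22.70° × sin 211.6° = -0.20221, so δ = -11.666°.
cos H₀ = −tan(+4.7°) tan(-11.666°) = 0.0170, H₀ = 1.5538 rad.
Bracket: H₀ sin φ sin δ + cos φ cos δ sin H₀ = 1.5538×0.08194×-0.20221 + 0.99664×0.97934×0.99986 = -0.025745 + 0.975913 = 0.950168.
Q̄ = (S₀/π) × [bracket] = (2911/π) × 0.950168 = 880.43 W/m².
— Configuration B (φ=-3.2°):
Solar declination: sin δ = sin ε · sin λ_s = sin 22.70° × sin 44.9° = 0.27240, so δ = +15.807°.
cos H₀ = −tan(-3.2°) tan(+15.807°) = 0.0158, H₀ = 1.5550 rad.
Bracket: H₀ sin φ sin δ + cos φ cos δ sin H₀ = 1.5550×-0.05582×0.27240 + 0.99844×0.96218×0.99987 = -0.023644 + 0.960554 = 0.936910.
Q̄ = (S₀/π) × [bracket] = (2911/π) × 0.936910 = 868.14 W/m².
Ratio Q̄_A / Q̄_B = 880.43 / 868.14 = 1.014.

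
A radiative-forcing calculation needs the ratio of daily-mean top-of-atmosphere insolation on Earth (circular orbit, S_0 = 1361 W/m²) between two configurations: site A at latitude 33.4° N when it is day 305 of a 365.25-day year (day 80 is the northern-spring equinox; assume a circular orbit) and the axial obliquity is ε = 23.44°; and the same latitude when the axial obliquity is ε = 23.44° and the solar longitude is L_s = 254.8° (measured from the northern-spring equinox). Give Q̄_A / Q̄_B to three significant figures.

Q̄_A / Q̄_B ≈ 1.26

— Configuration A (ϕ=+33.4°):
Solar longitude: L_s = 360° × (305 − 80)/365.25 = 221.766°.
sin δ = sin 23.44° × sin 221.766° = -0.26496, so δ = -15.365°.
cos h₀ = −tan(+33.4°) tan(-15.365°) = 0.1812, h₀ = 1.3886 rad.
Bracket: h₀ sin ϕ sin δ + cos ϕ cos δ sin h₀ = 1.3886×0.55048×-0.26496 + 0.83485×0.96426×0.98345 = -0.202535 + 0.791690 = 0.589155.
Q̄ = (S_0/π) × [bracket] = (1361/π) × 0.589155 = 255.23 W/m².
— Configuration B (ϕ=+33.4°):
Solar declination: sin δ = sin ε · sin L_s = sin 23.44° × sin 254.8° = -0.38387, so δ = -22.574°.
cos h₀ = −tan(+33.4°) tan(-22.574°) = 0.2741, h₀ = 1.2931 rad.
Bracket: h₀ sin ϕ sin δ + cos ϕ cos δ sin h₀ = 1.2931×0.55048×-0.38387 + 0.83485×0.92339×0.96170 = -0.273249 + 0.741367 = 0.468118.
Q̄ = (S_0/π) × [bracket] = (1361/π) × 0.468118 = 202.80 W/m².
Ratio Q̄_A / Q̄_B = 255.23 / 202.80 = 1.259.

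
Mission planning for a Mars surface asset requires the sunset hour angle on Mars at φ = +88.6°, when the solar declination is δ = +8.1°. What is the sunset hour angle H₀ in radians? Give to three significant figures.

H₀ = 3.14 rad

Sunrise equation: cos H₀ = −tan φ · tan δ = -5.8234 ≤ −1, so the Sun never sets (polar day) and H₀ = π.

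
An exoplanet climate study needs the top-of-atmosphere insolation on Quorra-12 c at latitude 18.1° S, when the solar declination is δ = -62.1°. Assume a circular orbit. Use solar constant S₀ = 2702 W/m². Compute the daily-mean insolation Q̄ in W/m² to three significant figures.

cos H₀ = −tan(-18.1°) tan(-62.100°) = -0.6173, H₀ = 2.2361 rad.
Bracket: H₀ sin φ sin δ + cos φ cos δ sin H₀ = 2.2361×-0.31068×-0.88377 + 0.95052×0.46793×0.78672 = 0.613965 + 0.349915 = 0.963880.
Q̄ = (S₀/π) × [bracket] = (2702/π) × 0.963880 = 829.0 W/m².

Q̄ ≈ 829 W/m²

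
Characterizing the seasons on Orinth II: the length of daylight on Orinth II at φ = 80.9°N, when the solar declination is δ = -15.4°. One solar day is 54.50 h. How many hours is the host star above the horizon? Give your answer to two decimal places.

cos H₀ = −tan φ · tan δ = 1.7197 ≥ 1, so the host star never rises (polar night) and H₀ = 0.
Daylight = 2H₀/(2π) × 54.50 h = (0.0000/π) × 54.50 = 0.00 h.

0.00 h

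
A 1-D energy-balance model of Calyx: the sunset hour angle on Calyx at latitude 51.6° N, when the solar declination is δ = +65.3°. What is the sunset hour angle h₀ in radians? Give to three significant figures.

Sunrise equation: cos h₀ = −tan ϕ · tan δ = -2.7431 ≤ −1, so the host star never sets (polar day) and h₀ = π.

h₀ = 3.14 rad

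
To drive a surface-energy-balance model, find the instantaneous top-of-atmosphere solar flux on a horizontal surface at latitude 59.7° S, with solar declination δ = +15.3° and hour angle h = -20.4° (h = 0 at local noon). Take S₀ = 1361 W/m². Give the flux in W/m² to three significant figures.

311 W/m²

cos θ_z = sin φ sin δ + cos φ cos δ cos h = -0.227827 + 0.456124 = 0.228297.
Flux = S₀ · cos θ_z = 1361 × 0.228297 = 310.7 W/m².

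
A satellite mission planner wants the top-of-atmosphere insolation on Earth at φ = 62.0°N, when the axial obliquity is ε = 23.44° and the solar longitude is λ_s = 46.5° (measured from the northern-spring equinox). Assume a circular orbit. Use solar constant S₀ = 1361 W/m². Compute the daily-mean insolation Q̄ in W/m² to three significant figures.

Solar declination: sin δ = sin ε · sin λ_s = sin 23.44° × sin 46.5° = 0.28855, so δ = +16.771°.
cos H₀ = −tan(+62.0°) tan(+16.771°) = -0.5668, H₀ = 2.1734 rad.
Bracket: H₀ sin φ sin δ + cos φ cos δ sin H₀ = 2.1734×0.88295×0.28855 + 0.46947×0.95747×0.82387 = 0.553728 + 0.370332 = 0.924060.
Q̄ = (S₀/π) × [bracket] = (1361/π) × 0.924060 = 400.3 W/m².

Q̄ ≈ 400 W/m²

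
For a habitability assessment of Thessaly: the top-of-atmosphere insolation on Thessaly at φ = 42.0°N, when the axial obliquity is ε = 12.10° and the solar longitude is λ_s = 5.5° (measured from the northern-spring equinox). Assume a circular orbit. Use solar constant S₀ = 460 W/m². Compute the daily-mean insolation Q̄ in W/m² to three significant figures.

Q̄ ≈ 112 W/m²

Solar declination: sin δ = sin ε · sin λ_s = sin 12.10° × sin 5.5° = 0.02009, so δ = +1.151°.
cos H₀ = −tan(+42.0°) tan(+1.151°) = -0.0181, H₀ = 1.5889 rad.
Bracket: H₀ sin φ sin δ + cos φ cos δ sin H₀ = 1.5889×0.66913×0.02009 + 0.74314×0.99980×0.99984 = 0.021359 + 0.742872 = 0.764231.
Q̄ = (S₀/π) × [bracket] = (460/π) × 0.764231 = 111.9 W/m².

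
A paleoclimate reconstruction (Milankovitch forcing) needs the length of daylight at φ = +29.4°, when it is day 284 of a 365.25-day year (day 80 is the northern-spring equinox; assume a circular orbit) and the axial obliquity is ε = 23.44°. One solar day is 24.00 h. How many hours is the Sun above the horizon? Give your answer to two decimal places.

11.38 h

Solar longitude: λ_s = 360° × (284 − 80)/365.25 = 201.068°.
sin δ = sin 23.44° × sin 201.068° = -0.14299, so δ = -8.221°.
cos H₀ = −tan φ · tan δ = −tan(+29.4°) × tan(-8.221°) = 0.0814, so H₀ = 1.4893 rad = 85.33°.
Daylight = 2H₀/(2π) × 24.00 h = (1.4893/π) × 24.00 = 11.38 h.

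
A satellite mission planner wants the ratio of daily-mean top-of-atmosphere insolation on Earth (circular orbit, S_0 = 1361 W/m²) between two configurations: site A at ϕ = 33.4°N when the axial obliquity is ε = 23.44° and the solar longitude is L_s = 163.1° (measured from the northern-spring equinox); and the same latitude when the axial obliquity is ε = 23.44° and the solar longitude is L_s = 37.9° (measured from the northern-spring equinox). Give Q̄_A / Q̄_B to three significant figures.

— Configuration A (ϕ=+33.4°):
Solar declination: sin δ = sin ε · sin L_s = sin 23.44° × sin 163.1° = 0.11564, so δ = +6.640°.
cos h₀ = −tan(+33.4°) tan(+6.640°) = -0.0768, h₀ = 1.6476 rad.
Bracket: h₀ sin ϕ sin δ + cos ϕ cos δ sin h₀ = 1.6476×0.55048×0.11564 + 0.83485×0.99329×0.99705 = 0.104882 + 0.826802 = 0.931684.
Q̄ = (S_0/π) × [bracket] = (1361/π) × 0.931684 = 403.62 W/m².
— Configuration B (ϕ=+33.4°):
Solar declination: sin δ = sin ε · sin L_s = sin 23.44° × sin 37.9° = 0.24436, so δ = +14.144°.
cos h₀ = −tan(+33.4°) tan(+14.144°) = -0.1662, h₀ = 1.7377 rad.
Bracket: h₀ sin ϕ sin δ + cos ϕ cos δ sin h₀ = 1.7377×0.55048×0.24436 + 0.83485×0.96969×0.98610 = 0.233747 + 0.798293 = 1.032040.
Q̄ = (S_0/π) × [bracket] = (1361/π) × 1.032040 = 447.10 W/m².
Ratio Q̄_A / Q̄_B = 403.62 / 447.10 = 0.9028.

Q̄_A / Q̄_B ≈ 0.903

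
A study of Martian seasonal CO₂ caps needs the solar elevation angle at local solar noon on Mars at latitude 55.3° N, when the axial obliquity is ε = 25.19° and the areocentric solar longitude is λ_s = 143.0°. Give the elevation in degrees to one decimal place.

49.5°

sin δ = sin 25.19° × sin 143.0° = 0.25615, so δ = +14.841°.
At local noon the hour angle is zero, so the zenith angle equals |φ − δ| = |+55.3° − (+14.841°)| = 40.459°.
Elevation = 90° − 40.459° = 49.5°.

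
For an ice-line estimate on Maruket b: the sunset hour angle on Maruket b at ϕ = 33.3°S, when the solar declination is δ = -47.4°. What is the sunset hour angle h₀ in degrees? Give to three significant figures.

h₀ = 136°

cos h₀ = −tan ϕ · tan δ = −tan(-33.3°) × tan(-47.400°) = -0.7143, so h₀ = 2.3665 rad = 135.59°.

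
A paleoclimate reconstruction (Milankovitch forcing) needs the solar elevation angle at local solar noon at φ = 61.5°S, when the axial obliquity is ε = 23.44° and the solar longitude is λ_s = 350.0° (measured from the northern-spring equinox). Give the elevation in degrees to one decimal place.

32.5°

Solar declination: sin δ = sin ε · sin λ_s = sin 23.44° × sin 350.0° = -0.06908, so δ = -3.961°.
At local noon the hour angle is zero, so the zenith angle equals |φ − δ| = |-61.5° − (-3.961°)| = 57.539°.
Elevation = 90° − 57.539° = 32.5°.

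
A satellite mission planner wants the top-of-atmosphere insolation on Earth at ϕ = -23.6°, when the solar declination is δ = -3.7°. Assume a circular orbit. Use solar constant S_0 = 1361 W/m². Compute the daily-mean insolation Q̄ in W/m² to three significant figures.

Q̄ ≈ 414 W/m²

cos h₀ = −tan(-23.6°) tan(-3.700°) = -0.0283, h₀ = 1.5991 rad.
Bracket: h₀ sin ϕ sin δ + cos ϕ cos δ sin h₀ = 1.5991×-0.40035×-0.06453 + 0.91636×0.99792×0.99960 = 0.041312 + 0.914088 = 0.955400.
Q̄ = (S_0/π) × [bracket] = (1361/π) × 0.955400 = 413.9 W/m².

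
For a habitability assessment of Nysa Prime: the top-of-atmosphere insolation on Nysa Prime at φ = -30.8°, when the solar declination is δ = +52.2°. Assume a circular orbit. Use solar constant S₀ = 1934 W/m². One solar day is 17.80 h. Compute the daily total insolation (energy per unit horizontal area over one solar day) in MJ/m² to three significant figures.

cos H₀ = −tan(-30.8°) tan(+52.200°) = 0.7685, H₀ = 0.6943 rad.
Bracket: H₀ sin φ sin δ + cos φ cos δ sin H₀ = 0.6943×-0.51204×0.79016 + 0.85896×0.61291×0.63983 = -0.280909 + 0.336848 = 0.055939.
Q̄ = (S₀/π) × [bracket] = (1934/π) × 0.055939 = 34.437 W/m².
Daily total = Q̄ × 17.80 h × 3600 s/h = 34.437 × 17.80 × 3600 / 10⁶ = 2.207 MJ/m².

2.21 MJ/m²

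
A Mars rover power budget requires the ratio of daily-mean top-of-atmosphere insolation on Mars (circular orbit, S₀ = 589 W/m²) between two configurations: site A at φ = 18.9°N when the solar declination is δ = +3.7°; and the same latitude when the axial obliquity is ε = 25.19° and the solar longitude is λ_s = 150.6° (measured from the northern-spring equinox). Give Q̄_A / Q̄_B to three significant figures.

Q̄_A / Q̄_B ≈ 0.945

— Configuration A (φ=+18.9°):
cos H₀ = −tan(+18.9°) tan(+3.700°) = -0.0221, H₀ = 1.5929 rad.
Bracket: H₀ sin φ sin δ + cos φ cos δ sin H₀ = 1.5929×0.32392×0.06453 + 0.94609×0.99792×0.99975 = 0.033296 + 0.943886 = 0.977182.
Q̄ = (S₀/π) × [bracket] = (589/π) × 0.977182 = 183.21 W/m².
— Configuration B (φ=+18.9°):
Solar declination: sin δ = sin ε · sin λ_s = sin 25.19° × sin 150.6° = 0.20894, so δ = +12.060°.
cos H₀ = −tan(+18.9°) tan(+12.060°) = -0.0732, H₀ = 1.6440 rad.
Bracket: H₀ sin φ sin δ + cos φ cos δ sin H₀ = 1.6440×0.32392×0.20894 + 0.94609×0.97793×0.99732 = 0.111266 + 0.922730 = 1.033996.
Q̄ = (S₀/π) × [bracket] = (589/π) × 1.033996 = 193.86 W/m².
Ratio Q̄_A / Q̄_B = 183.21 / 193.86 = 0.9451.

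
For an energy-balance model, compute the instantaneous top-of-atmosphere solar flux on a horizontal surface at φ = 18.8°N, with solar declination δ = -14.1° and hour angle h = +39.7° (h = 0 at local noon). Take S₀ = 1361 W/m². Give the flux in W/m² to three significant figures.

855 W/m²

cos θ_z = sin φ sin δ + cos φ cos δ cos h = -0.078509 + 0.706408 = 0.627899.
Flux = S₀ · cos θ_z = 1361 × 0.627899 = 854.6 W/m².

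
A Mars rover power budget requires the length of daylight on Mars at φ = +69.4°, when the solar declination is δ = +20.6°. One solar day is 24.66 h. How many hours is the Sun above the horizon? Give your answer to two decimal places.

Sunrise equation: cos H₀ = −tan φ · tan δ = -1.0000 ≤ −1, so the Sun never sets (polar day) and H₀ = π.
Daylight = 2H₀/(2π) × 24.66 h = (3.1416/π) × 24.66 = 24.66 h.

24.66 h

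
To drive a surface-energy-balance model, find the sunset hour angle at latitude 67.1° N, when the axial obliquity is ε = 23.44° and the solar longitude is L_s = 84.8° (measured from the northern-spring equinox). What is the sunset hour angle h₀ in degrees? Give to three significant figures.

Solar declination: sin δ = sin ε · sin L_s = sin 23.44° × sin 84.8° = 0.39615, so δ = +23.338°.
Sunrise equation: cos h₀ = −tan ϕ · tan δ = -1.0214 ≤ −1, so the Sun never sets (polar day) and h₀ = π.

h₀ = 180°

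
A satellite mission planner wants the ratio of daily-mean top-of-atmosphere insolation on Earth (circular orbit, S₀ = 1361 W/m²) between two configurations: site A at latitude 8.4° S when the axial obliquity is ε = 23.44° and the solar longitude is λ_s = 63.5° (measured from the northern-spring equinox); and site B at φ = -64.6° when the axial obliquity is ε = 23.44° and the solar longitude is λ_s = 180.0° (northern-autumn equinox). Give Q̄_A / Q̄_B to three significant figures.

— Configuration A (φ=-8.4°):
Solar declination: sin δ = sin ε · sin λ_s = sin 23.44° × sin 63.5° = 0.35599, so δ = +20.854°.
cos H₀ = −tan(-8.4°) tan(+20.854°) = 0.0563, H₀ = 1.5145 rad.
Bracket: H₀ sin φ sin δ + cos φ cos δ sin H₀ = 1.5145×-0.14608×0.35599 + 0.98927×0.93449×0.99842 = -0.078759 + 0.923002 = 0.844243.
Q̄ = (S₀/π) × [bracket] = (1361/π) × 0.844243 = 365.74 W/m².
— Configuration B (φ=-64.6°):
Solar declination: sin δ = sin ε · sin λ_s = sin 23.44° × sin 180.0° = 0.00000, so δ = +0.000°.
cos H₀ = −tan(-64.6°) tan(+0.000°) = 0.0000, H₀ = 1.5708 rad.
Bracket: H₀ sin φ sin δ + cos φ cos δ sin H₀ = 1.5708×-0.90334×0.00000 + 0.42894×1.00000×1.00000 = -0.000000 + 0.428940 = 0.428940.
Q̄ = (S₀/π) × [bracket] = (1361/π) × 0.428940 = 185.83 W/m².
Ratio Q̄_A / Q̄_B = 365.74 / 185.83 = 1.968.

Q̄_A / Q̄_B ≈ 1.97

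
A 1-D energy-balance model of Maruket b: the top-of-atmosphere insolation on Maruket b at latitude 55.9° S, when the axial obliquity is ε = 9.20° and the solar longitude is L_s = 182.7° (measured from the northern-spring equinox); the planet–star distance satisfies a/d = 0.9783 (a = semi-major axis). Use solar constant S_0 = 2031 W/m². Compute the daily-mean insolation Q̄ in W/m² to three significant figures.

Solar declination: sin δ = sin ε · sin L_s = sin 9.20° × sin 182.7° = -0.00753, so δ = -0.432°.
cos h₀ = −tan(-55.9°) tan(-0.432°) = -0.0111, h₀ = 1.5819 rad.
Bracket: h₀ sin ϕ sin δ + cos ϕ cos δ sin h₀ = 1.5819×-0.82806×-0.00753 + 0.56064×0.99997×0.99994 = 0.009864 + 0.560590 = 0.570454.
Inverse-square distance factor (a/d)² = 0.9783² = 0.957071.
Q̄ = (S_0/π) × 0.957071 × [bracket] = (2031/π) × 0.957071 × 0.570454 = 353.0 W/m².

Q̄ ≈ 353 W/m²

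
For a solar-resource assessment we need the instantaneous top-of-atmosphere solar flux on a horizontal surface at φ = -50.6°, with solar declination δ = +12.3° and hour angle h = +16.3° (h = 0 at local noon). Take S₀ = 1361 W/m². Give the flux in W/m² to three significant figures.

586 W/m²

cos θ_z = sin φ sin δ + cos φ cos δ cos h = -0.164616 + 0.595233 = 0.430617.
Flux = S₀ · cos θ_z = 1361 × 0.430617 = 586.1 W/m².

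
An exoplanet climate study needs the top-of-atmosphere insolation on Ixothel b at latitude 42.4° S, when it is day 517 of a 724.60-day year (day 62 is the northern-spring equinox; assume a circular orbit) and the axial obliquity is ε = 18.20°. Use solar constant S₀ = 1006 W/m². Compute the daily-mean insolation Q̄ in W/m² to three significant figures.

Solar longitude: λ_s = 360° × (517 − 62)/724.60 = 226.056°.
sin δ = sin 18.20° × sin 226.056° = -0.22489, so δ = -12.996°.
cos H₀ = −tan(-42.4°) tan(-12.996°) = -0.2107, H₀ = 1.7831 rad.
Bracket: H₀ sin φ sin δ + cos φ cos δ sin H₀ = 1.7831×-0.67430×-0.22489 + 0.73846×0.97439×0.97754 = 0.270395 + 0.703387 = 0.973782.
Q̄ = (S₀/π) × [bracket] = (1006/π) × 0.973782 = 311.8 W/m².

Q̄ ≈ 312 W/m²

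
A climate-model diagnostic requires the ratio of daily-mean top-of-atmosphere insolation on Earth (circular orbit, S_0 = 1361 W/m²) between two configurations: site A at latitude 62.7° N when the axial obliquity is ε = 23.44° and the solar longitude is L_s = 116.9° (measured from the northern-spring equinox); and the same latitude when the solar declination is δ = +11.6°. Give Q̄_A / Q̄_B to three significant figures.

Q̄_A / Q̄_B ≈ 1.37

— Configuration A (ϕ=+62.7°):
Solar declination: sin δ = sin ε · sin L_s = sin 23.44° × sin 116.9° = 0.35475, so δ = +20.778°.
cos h₀ = −tan(+62.7°) tan(+20.778°) = -0.7351, h₀ = 2.3966 rad.
Bracket: h₀ sin ϕ sin δ + cos ϕ cos δ sin h₀ = 2.3966×0.88862×0.35475 + 0.45865×0.93496×0.67794 = 0.755499 + 0.290714 = 1.046213.
Q̄ = (S_0/π) × [bracket] = (1361/π) × 1.046213 = 453.24 W/m².
— Configuration B (ϕ=+62.7°):
cos h₀ = −tan(+62.7°) tan(+11.600°) = -0.3977, h₀ = 1.9798 rad.
Bracket: h₀ sin ϕ sin δ + cos ϕ cos δ sin h₀ = 1.9798×0.88862×0.20108 + 0.45865×0.97958×0.91751 = 0.353758 + 0.412223 = 0.765981.
Q̄ = (S_0/π) × [bracket] = (1361/π) × 0.765981 = 331.84 W/m².
Ratio Q̄_A / Q̄_B = 453.24 / 331.84 = 1.366.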